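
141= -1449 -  - 1590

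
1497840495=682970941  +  814869554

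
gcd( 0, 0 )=0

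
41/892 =41/892= 0.05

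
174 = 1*174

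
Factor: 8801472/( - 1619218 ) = - 2^5 * 3^1*19^( - 1)*42611^ ( - 1)*45841^1 =- 4400736/809609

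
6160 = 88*70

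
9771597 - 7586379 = 2185218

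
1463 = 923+540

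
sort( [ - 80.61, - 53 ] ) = [ - 80.61 ,- 53]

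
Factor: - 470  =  -2^1*5^1*47^1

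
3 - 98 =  - 95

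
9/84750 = 3/28250 =0.00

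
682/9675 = 682/9675 = 0.07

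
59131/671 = 88 + 83/671= 88.12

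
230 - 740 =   -  510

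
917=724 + 193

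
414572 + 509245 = 923817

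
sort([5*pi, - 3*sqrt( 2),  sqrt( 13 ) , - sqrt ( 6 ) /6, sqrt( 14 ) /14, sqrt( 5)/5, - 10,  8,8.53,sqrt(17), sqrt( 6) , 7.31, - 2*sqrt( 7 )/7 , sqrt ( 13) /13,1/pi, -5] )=[ - 10, -5, - 3*sqrt (2), - 2*sqrt( 7)/7 , -sqrt( 6)/6,sqrt ( 14) /14,sqrt( 13 )/13, 1/pi,sqrt( 5)/5,sqrt(6 ),sqrt( 13),sqrt( 17), 7.31,8  ,  8.53 , 5*pi ] 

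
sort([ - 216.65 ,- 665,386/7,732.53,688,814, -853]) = [ - 853  ,-665, - 216.65, 386/7,688 , 732.53 , 814] 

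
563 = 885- 322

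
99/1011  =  33/337 = 0.10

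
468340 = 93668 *5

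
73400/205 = 358 + 2/41= 358.05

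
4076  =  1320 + 2756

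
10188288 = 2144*4752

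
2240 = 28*80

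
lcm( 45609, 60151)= 4150419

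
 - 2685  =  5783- 8468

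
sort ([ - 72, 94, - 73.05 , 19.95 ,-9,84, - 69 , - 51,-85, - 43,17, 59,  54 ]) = [ - 85, - 73.05 ,  -  72, - 69,-51, - 43, - 9, 17,19.95,54, 59, 84, 94]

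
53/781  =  53/781 = 0.07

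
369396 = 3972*93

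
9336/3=3112 = 3112.00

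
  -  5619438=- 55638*101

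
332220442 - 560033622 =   -  227813180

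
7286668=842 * 8654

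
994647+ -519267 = 475380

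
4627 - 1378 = 3249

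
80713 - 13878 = 66835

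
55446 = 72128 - 16682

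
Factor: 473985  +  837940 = 1311925 = 5^2*97^1*541^1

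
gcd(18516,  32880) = 12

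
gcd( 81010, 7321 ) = 1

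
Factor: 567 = 3^4*7^1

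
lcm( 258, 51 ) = 4386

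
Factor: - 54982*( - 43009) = 2^1* 37^1*41^1 * 743^1* 1049^1 = 2364720838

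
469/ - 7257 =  - 469/7257 = - 0.06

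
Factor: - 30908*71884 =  - 2^4*7727^1*17971^1 = - 2221790672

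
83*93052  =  7723316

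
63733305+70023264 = 133756569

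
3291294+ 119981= 3411275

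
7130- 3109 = 4021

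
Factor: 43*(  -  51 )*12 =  - 26316  =  - 2^2*3^2*17^1*43^1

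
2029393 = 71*28583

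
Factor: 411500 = 2^2 * 5^3 * 823^1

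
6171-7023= - 852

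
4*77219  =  308876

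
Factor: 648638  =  2^1*324319^1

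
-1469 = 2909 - 4378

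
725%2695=725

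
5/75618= 5/75618 = 0.00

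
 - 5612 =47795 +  - 53407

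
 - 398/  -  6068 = 199/3034=0.07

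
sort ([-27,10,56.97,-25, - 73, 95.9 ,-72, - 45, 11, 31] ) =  [-73,-72,-45, - 27,-25, 10, 11, 31,56.97,95.9]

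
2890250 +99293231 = 102183481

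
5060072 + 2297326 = 7357398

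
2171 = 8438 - 6267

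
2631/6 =438 + 1/2 = 438.50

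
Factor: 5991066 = 2^1*3^2 * 332837^1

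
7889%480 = 209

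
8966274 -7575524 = 1390750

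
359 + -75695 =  - 75336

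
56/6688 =7/836 =0.01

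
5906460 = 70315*84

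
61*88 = 5368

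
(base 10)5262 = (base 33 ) 4RF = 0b1010010001110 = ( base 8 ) 12216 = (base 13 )251A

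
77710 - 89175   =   - 11465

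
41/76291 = 41/76291 = 0.00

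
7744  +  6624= 14368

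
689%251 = 187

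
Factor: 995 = 5^1*199^1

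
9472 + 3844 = 13316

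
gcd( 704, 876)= 4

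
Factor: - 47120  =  -2^4 * 5^1*19^1*31^1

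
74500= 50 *1490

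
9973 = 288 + 9685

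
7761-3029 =4732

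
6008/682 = 8 + 276/341  =  8.81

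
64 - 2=62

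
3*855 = 2565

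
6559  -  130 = 6429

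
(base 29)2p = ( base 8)123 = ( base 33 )2h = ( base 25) 38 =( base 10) 83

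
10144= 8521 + 1623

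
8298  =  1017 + 7281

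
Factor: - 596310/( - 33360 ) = 143/8= 2^( - 3)* 11^1*13^1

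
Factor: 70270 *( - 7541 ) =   -  2^1*5^1 *7027^1*7541^1 = -  529906070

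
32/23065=32/23065 = 0.00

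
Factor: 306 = 2^1*3^2*17^1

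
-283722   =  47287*( - 6)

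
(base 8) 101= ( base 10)65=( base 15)45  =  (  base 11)5A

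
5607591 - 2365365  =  3242226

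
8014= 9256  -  1242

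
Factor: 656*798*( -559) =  - 292629792 = - 2^5*3^1*7^1*13^1*19^1 * 41^1*43^1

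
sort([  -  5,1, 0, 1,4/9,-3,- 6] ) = [ - 6,-5, - 3 , 0,  4/9,  1, 1]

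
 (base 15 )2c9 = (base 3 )212200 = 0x27F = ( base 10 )639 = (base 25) 10E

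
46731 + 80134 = 126865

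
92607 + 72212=164819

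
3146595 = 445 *7071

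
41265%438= 93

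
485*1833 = 889005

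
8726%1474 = 1356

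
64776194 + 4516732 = 69292926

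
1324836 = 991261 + 333575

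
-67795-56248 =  - 124043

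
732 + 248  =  980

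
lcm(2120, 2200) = 116600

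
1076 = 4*269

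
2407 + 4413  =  6820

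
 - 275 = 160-435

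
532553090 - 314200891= 218352199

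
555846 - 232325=323521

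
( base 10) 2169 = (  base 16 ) 879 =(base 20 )589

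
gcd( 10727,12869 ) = 17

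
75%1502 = 75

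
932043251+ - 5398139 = 926645112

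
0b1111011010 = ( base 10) 986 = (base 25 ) 1eb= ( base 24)1h2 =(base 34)t0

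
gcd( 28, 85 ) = 1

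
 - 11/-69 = 11/69 = 0.16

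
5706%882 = 414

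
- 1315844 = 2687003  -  4002847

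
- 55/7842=  -  1 +7787/7842 = - 0.01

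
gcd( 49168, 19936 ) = 112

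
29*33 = 957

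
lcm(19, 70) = 1330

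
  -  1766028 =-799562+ - 966466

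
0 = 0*529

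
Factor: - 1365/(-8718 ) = 455/2906  =  2^( - 1 ) * 5^1*7^1*13^1*1453^( - 1 ) 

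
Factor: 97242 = 2^1*3^1*19^1 * 853^1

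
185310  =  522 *355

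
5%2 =1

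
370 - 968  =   - 598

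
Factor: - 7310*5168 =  - 37778080  =  - 2^5*5^1*17^2  *  19^1*43^1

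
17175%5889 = 5397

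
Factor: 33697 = 31^1*1087^1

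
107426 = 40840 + 66586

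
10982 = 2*5491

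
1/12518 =1/12518 = 0.00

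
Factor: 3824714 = 2^1 * 1912357^1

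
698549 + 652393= 1350942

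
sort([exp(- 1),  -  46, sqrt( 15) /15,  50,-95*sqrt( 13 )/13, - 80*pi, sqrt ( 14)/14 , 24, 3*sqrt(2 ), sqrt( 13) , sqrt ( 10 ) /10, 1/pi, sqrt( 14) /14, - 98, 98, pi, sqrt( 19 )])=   [  -  80*pi,-98,  -  46, - 95*sqrt( 13 ) /13, sqrt( 15) /15, sqrt( 14)/14, sqrt( 14 ) /14, sqrt( 10 )/10,1/pi , exp(  -  1),pi, sqrt( 13),  3*sqrt( 2),sqrt( 19),24,50,98 ] 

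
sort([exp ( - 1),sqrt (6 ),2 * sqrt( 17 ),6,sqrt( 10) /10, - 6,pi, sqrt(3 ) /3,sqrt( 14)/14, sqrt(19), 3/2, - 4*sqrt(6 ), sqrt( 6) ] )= [-4*sqrt(6), - 6, sqrt( 14)/14 , sqrt(10 ) /10,  exp( - 1 ), sqrt( 3) /3,3/2, sqrt( 6), sqrt( 6 ),  pi, sqrt (19 ),6, 2*sqrt( 17 )]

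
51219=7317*7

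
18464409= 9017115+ 9447294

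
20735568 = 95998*216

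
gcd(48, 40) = 8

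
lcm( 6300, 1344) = 100800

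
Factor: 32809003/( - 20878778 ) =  - 2^( - 1)*4993^1*6571^1*10439389^( - 1 )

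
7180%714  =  40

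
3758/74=50 + 29/37 = 50.78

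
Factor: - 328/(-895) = 2^3*5^( - 1)*41^1*179^( - 1)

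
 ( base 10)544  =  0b1000100000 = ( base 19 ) 19C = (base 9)664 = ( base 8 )1040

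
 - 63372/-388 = 163  +  32/97 = 163.33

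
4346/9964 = 41/94 =0.44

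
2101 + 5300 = 7401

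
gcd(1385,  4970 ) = 5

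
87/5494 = 87/5494 = 0.02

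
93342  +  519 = 93861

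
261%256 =5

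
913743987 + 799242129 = 1712986116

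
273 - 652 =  - 379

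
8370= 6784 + 1586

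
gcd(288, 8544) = 96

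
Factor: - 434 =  - 2^1*7^1 * 31^1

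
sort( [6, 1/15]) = [ 1/15, 6]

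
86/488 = 43/244 = 0.18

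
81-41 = 40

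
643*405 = 260415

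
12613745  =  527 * 23935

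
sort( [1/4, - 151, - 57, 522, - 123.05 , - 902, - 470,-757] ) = [ - 902, - 757,- 470, - 151,-123.05, - 57,1/4, 522 ]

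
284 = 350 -66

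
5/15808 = 5/15808 = 0.00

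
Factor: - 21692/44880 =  - 29/60 = - 2^( - 2 )*3^( - 1)*5^ ( - 1 ) *29^1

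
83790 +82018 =165808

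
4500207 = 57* 78951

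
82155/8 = 82155/8 = 10269.38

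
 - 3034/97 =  - 3034/97= - 31.28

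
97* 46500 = 4510500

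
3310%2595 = 715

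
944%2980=944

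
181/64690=181/64690 = 0.00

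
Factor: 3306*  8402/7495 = 2^2 *3^1*5^(-1 )*19^1*29^1*1499^( - 1)*4201^1 =27777012/7495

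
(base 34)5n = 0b11000001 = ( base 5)1233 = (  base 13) 11b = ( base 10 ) 193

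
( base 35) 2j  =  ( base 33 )2n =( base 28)35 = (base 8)131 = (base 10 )89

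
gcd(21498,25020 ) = 6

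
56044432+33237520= 89281952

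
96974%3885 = 3734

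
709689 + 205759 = 915448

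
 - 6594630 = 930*( - 7091)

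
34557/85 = 34557/85 =406.55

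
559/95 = 559/95 =5.88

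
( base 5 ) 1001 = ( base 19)6C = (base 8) 176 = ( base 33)3R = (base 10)126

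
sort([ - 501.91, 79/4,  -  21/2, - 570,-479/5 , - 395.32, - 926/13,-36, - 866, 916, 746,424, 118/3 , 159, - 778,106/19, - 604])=[ -866, - 778, - 604, - 570, - 501.91, - 395.32, - 479/5, - 926/13, - 36 , - 21/2, 106/19, 79/4,118/3,159, 424,746,  916 ]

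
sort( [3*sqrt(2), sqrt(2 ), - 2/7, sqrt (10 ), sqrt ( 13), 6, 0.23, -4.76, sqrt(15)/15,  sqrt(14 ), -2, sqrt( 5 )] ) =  [ - 4.76,-2,  -  2/7, 0.23,sqrt ( 15)/15,  sqrt(2), sqrt(5 ), sqrt(  10 ), sqrt(13 ),sqrt ( 14), 3 *sqrt(2 ),6 ] 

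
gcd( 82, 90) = 2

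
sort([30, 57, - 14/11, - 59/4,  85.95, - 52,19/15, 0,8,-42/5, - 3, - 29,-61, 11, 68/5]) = [ - 61, - 52, - 29, - 59/4, - 42/5, - 3, - 14/11,0, 19/15, 8, 11,68/5 , 30,57, 85.95] 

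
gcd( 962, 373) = 1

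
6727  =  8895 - 2168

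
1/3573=1/3573  =  0.00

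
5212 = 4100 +1112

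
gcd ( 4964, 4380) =292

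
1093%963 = 130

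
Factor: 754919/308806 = 2^( - 1 )*11^2*17^1*59^( - 1) * 367^1*2617^( - 1 ) 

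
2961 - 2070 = 891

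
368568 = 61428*6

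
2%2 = 0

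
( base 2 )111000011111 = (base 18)b2f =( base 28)4h3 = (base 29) 48j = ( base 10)3615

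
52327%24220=3887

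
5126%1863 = 1400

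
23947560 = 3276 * 7310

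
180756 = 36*5021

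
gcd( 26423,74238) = 1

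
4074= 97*42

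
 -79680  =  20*( - 3984)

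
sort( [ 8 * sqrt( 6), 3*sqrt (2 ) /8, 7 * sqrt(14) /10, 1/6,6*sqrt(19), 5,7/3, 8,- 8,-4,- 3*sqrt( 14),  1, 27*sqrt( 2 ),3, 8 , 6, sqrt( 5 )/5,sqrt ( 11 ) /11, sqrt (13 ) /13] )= [ - 3 * sqrt(14 ),-8 , - 4, 1/6 , sqrt( 13 ) /13,sqrt (11 ) /11, sqrt(5)/5, 3 * sqrt(2 ) /8, 1, 7/3,7 * sqrt( 14)/10,3, 5 , 6, 8, 8, 8*sqrt( 6 ), 6 *sqrt(19), 27*sqrt(2 )] 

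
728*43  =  31304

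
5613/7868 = 5613/7868 = 0.71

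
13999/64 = 218 + 47/64 = 218.73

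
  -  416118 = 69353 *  ( - 6 ) 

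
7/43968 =7/43968 = 0.00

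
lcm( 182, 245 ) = 6370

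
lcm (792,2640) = 7920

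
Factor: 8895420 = 2^2*3^4*5^1*17^2*19^1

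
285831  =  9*31759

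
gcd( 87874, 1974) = 2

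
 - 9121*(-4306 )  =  39275026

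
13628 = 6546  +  7082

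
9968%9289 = 679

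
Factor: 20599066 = 2^1  *31^1 * 47^1*7069^1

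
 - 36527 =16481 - 53008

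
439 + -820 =  -  381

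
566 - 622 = - 56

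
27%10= 7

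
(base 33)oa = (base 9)1081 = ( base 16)322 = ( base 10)802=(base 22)1ea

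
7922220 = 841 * 9420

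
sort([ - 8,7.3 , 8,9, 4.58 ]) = [ - 8,4.58,7.3,8,  9 ]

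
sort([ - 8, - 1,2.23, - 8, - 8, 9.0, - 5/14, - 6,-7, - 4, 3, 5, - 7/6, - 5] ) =[  -  8, - 8, - 8,-7, - 6 , - 5, - 4, - 7/6 , - 1, - 5/14, 2.23, 3, 5,9.0 ] 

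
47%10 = 7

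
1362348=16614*82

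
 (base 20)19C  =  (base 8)1120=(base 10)592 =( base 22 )14k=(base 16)250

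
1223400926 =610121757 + 613279169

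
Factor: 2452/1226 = 2=2^1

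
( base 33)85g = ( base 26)d41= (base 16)22bd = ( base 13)4081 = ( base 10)8893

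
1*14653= 14653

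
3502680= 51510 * 68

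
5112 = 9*568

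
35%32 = 3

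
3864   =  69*56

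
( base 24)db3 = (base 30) 8IF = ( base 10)7755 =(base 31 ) 825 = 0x1E4B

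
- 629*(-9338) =5873602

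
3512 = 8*439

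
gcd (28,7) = 7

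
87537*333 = 29149821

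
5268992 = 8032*656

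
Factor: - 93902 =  - 2^1* 29^1*1619^1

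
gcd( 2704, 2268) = 4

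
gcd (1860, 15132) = 12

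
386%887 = 386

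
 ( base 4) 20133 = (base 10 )543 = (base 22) 12f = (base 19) 19B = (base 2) 1000011111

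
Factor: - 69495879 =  - 3^1*37^1*53^1*11813^1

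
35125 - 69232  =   - 34107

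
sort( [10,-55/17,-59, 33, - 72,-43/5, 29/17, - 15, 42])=[ - 72, - 59,-15,-43/5, - 55/17,29/17, 10, 33,42 ] 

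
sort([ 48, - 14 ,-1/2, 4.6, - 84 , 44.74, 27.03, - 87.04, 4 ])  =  [ - 87.04,- 84,-14, - 1/2,4,4.6,  27.03,44.74,48] 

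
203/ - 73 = -203/73 = -2.78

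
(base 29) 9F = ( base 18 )f6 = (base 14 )15A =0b100010100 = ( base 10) 276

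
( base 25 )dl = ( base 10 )346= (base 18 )114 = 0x15a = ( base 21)GA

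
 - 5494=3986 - 9480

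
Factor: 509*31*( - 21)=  - 331359 =-3^1*7^1*31^1*509^1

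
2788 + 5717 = 8505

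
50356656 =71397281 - 21040625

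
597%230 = 137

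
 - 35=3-38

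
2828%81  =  74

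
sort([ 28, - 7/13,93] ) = [- 7/13, 28, 93]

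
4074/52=78 + 9/26  =  78.35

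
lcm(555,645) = 23865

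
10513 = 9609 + 904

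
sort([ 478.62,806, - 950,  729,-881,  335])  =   [ - 950, - 881,  335,478.62,729, 806 ]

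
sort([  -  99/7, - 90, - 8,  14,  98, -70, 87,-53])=[ - 90, - 70, - 53, - 99/7,-8,  14,87, 98 ] 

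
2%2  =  0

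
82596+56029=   138625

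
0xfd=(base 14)141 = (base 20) CD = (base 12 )191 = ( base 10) 253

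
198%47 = 10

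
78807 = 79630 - 823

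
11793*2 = 23586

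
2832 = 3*944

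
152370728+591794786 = 744165514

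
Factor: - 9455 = - 5^1*31^1*61^1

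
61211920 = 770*79496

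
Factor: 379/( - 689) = - 13^( - 1 )*53^( - 1)*379^1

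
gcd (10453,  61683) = 1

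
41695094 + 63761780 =105456874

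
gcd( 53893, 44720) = 1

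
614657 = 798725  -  184068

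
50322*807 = 40609854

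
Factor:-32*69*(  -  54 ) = 2^6 * 3^4*23^1= 119232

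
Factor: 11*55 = 605 = 5^1 * 11^2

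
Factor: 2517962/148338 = 1258981/74169 = 3^( -3)*41^( -1) * 67^ ( - 1)*263^1*4787^1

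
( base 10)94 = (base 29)37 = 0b1011110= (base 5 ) 334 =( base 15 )64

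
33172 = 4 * 8293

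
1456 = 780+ 676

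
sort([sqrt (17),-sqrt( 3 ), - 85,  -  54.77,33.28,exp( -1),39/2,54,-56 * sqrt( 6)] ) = [ - 56*sqrt ( 6), - 85,  -  54.77,  -  sqrt( 3 ), exp(- 1), sqrt(17), 39/2,33.28, 54]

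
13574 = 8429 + 5145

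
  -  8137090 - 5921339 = - 14058429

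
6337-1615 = 4722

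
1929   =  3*643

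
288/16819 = 288/16819 = 0.02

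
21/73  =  21/73  =  0.29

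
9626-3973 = 5653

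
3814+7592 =11406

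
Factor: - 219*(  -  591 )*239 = 30933531 = 3^2*73^1*197^1*239^1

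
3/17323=3/17323 = 0.00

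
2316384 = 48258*48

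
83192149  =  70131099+13061050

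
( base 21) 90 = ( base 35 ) 5E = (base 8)275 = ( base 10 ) 189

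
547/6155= 547/6155 = 0.09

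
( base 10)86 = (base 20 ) 46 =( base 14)62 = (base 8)126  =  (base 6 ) 222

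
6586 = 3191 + 3395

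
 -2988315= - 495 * 6037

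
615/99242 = 615/99242 = 0.01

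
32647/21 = 32647/21 = 1554.62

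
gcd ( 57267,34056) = 9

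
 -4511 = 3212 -7723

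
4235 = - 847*( -5 ) 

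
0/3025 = 0= 0.00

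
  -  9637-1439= - 11076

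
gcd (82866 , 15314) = 2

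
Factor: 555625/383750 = 2^ ( -1)*7^1 * 127^1*307^( - 1)= 889/614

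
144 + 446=590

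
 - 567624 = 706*( -804)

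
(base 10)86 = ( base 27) 35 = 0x56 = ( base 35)2G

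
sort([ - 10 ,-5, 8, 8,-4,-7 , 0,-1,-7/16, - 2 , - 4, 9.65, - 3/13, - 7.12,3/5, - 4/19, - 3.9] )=[ -10,-7.12,-7 , - 5 , - 4, - 4,-3.9 , - 2,-1,-7/16, - 3/13, - 4/19,  0,  3/5,  8, 8,9.65] 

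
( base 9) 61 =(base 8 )67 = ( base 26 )23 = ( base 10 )55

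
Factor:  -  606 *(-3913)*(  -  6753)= - 2^1*3^2*7^1 * 13^1*43^1*101^1*2251^1 = - 16013240334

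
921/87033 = 307/29011 = 0.01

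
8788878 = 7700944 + 1087934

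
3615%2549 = 1066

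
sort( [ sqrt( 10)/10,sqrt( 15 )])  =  [ sqrt( 10)/10,sqrt( 15) ] 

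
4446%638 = 618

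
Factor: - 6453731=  -23^1 * 280597^1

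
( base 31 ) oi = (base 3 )1001020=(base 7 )2136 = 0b1011111010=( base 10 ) 762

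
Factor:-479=-479^1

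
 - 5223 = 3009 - 8232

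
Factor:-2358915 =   -  3^1*5^1 * 13^1*12097^1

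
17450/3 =17450/3 = 5816.67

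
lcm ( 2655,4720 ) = 42480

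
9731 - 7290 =2441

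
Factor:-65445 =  - 3^1*5^1*4363^1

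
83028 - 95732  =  -12704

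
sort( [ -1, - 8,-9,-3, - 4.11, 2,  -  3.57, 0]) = [ - 9, - 8, - 4.11, - 3.57, - 3, - 1,0, 2 ] 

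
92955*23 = 2137965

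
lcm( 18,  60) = 180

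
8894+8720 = 17614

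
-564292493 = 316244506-880536999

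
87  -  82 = 5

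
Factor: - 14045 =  - 5^1 * 53^2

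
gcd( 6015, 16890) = 15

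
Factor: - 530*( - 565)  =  2^1*5^2 * 53^1*113^1 = 299450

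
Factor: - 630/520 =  - 63/52  =  -  2^( - 2) * 3^2*7^1*13^( - 1 ) 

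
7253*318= 2306454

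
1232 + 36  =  1268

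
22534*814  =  18342676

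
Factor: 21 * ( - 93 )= - 3^2*7^1*31^1=- 1953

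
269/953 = 269/953 =0.28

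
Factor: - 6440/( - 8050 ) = 2^2*5^( - 1)=4/5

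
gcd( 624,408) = 24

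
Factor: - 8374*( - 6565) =2^1 * 5^1*13^1*53^1 *79^1*101^1=54975310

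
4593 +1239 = 5832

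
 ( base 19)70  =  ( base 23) 5i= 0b10000101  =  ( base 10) 133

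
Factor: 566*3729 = 2^1*3^1*11^1*113^1 * 283^1 =2110614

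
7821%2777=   2267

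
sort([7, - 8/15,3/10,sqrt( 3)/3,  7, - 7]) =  [ - 7, - 8/15,  3/10 , sqrt( 3)/3 , 7, 7]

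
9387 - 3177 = 6210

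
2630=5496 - 2866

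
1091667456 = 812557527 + 279109929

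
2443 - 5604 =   -  3161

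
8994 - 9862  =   -868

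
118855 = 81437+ 37418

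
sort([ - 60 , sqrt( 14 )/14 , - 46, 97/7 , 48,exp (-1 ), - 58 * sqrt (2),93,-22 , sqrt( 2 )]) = [ - 58*sqrt( 2), - 60, - 46,-22,sqrt(14)/14,exp( - 1 ), sqrt(2 ),97/7, 48, 93 ] 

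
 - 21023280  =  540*(-38932 ) 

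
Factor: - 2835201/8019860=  - 2^ (-2 )*3^1*5^( - 1)*233^( - 1)*479^1*1721^( - 1 )*1973^1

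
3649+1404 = 5053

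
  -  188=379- 567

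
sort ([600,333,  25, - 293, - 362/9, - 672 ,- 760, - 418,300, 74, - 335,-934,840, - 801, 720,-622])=[ - 934, - 801, - 760, - 672, - 622 , - 418, - 335, - 293, - 362/9, 25,  74,  300,  333,  600, 720, 840 ]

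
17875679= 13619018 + 4256661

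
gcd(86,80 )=2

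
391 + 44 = 435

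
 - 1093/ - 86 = 1093/86  =  12.71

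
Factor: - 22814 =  - 2^1* 11^1*17^1*61^1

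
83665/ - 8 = -10459 + 7/8 = - 10458.12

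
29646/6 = 4941 = 4941.00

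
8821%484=109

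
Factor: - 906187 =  - 906187^1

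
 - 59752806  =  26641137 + - 86393943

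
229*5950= 1362550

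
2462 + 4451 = 6913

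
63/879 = 21/293 = 0.07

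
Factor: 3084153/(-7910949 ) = -1028051^1 * 2636983^( - 1) =-1028051/2636983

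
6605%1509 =569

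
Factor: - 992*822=-815424 = - 2^6*3^1*31^1*137^1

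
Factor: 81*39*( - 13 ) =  - 3^5 * 13^2 = -41067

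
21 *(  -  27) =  - 567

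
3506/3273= 1+233/3273=1.07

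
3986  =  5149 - 1163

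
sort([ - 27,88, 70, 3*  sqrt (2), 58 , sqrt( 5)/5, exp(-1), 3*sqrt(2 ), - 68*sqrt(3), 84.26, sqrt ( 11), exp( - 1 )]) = [-68  *  sqrt(3), - 27, exp ( - 1), exp(-1 ), sqrt( 5)/5  ,  sqrt(11), 3* sqrt(2 ), 3 * sqrt(2), 58, 70, 84.26,88 ]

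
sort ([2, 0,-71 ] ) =[ - 71, 0,2]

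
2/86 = 1/43 = 0.02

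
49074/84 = 8179/14 = 584.21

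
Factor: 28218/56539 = 2^1*3^1*7^( - 1 )*41^(-1 )*197^( - 1 )*4703^1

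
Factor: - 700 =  - 2^2*5^2*7^1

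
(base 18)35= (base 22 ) 2F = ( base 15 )3e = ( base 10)59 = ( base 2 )111011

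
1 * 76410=76410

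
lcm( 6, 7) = 42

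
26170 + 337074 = 363244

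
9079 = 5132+3947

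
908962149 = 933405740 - 24443591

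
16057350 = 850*18891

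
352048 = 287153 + 64895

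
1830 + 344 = 2174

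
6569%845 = 654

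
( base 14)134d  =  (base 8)6511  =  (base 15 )101B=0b110101001001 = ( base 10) 3401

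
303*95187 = 28841661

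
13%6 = 1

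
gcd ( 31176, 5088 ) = 24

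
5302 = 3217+2085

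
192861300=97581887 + 95279413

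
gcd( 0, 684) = 684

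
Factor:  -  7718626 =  - 2^1*3859313^1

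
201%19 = 11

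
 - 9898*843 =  - 8344014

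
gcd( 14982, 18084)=66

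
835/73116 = 835/73116 = 0.01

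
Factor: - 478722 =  - 2^1*3^1*23^1*3469^1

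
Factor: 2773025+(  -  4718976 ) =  - 1945951 = -7^1*277993^1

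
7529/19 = 396+5/19 = 396.26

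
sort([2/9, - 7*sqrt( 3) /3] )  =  [ - 7*sqrt( 3) /3, 2/9 ]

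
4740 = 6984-2244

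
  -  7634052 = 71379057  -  79013109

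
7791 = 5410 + 2381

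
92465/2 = 46232 + 1/2 = 46232.50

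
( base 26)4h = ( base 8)171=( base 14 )89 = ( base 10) 121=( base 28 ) 49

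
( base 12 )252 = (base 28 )ce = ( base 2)101011110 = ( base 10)350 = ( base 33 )AK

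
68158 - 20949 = 47209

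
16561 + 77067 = 93628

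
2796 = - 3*( - 932)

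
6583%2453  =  1677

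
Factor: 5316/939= 1772/313 =2^2*313^( - 1)*443^1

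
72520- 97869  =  - 25349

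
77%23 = 8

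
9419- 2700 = 6719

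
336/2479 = 336/2479  =  0.14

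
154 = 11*14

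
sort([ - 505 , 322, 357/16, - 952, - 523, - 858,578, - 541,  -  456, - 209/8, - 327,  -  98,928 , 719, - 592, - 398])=[ - 952, - 858, - 592, - 541, - 523, - 505,-456, - 398, - 327, - 98, - 209/8, 357/16, 322,578, 719 , 928 ] 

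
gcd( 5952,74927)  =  31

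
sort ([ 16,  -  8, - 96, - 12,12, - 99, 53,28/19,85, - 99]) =[ - 99, - 99, - 96, - 12, - 8,  28/19,12, 16, 53,85]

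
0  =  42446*0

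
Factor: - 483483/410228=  - 2^( - 2)*3^1*7^( - 1)*11^1 = -33/28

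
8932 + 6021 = 14953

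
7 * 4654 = 32578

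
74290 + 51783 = 126073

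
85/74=85/74 = 1.15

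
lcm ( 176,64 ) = 704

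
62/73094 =31/36547=0.00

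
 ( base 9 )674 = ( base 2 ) 1000101001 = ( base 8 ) 1051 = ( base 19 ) 1a2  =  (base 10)553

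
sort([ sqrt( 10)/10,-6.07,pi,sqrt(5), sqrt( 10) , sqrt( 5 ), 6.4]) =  [ - 6.07,sqrt( 10 ) /10,sqrt(5), sqrt(5),pi, sqrt(10), 6.4 ] 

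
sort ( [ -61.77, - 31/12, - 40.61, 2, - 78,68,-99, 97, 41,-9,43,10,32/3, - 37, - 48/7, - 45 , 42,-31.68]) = [ - 99,- 78, - 61.77, - 45, - 40.61, - 37, - 31.68, - 9, - 48/7, - 31/12,2,10 , 32/3, 41,  42, 43, 68, 97] 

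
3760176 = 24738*152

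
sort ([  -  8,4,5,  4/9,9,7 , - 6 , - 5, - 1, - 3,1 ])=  [-8, - 6, - 5, - 3,-1,4/9, 1,  4,5, 7, 9] 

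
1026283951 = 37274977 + 989008974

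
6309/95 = 66 + 39/95 = 66.41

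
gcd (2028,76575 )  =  3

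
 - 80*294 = - 23520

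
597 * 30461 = 18185217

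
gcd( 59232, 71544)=24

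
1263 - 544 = 719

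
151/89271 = 151/89271 = 0.00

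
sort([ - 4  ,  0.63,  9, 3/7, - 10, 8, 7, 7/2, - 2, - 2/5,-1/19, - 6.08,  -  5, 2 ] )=[ - 10,-6.08, - 5, - 4,  -  2  , - 2/5, - 1/19,3/7,0.63,2, 7/2, 7 , 8, 9 ] 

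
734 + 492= 1226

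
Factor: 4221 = 3^2  *7^1*67^1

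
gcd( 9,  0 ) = 9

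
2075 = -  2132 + 4207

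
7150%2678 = 1794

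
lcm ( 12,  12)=12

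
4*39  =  156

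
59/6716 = 59/6716 = 0.01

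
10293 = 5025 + 5268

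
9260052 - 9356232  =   - 96180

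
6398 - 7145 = -747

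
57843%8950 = 4143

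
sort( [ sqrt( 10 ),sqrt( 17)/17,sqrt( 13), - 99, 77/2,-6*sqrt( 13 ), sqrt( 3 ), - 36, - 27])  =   [ - 99, - 36, - 27, - 6*sqrt( 13), sqrt( 17) /17,sqrt ( 3) , sqrt ( 10), sqrt( 13), 77/2 ] 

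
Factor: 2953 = 2953^1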